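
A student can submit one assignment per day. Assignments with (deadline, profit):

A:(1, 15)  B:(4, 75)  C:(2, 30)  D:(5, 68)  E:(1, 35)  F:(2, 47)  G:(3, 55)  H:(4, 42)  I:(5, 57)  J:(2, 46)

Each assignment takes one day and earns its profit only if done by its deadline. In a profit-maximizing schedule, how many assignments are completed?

Take jobs in profit order; each goes to the latest open slot no later than its deadline.
By profit: B(d4,75), D(d5,68), I(d5,57), G(d3,55), F(d2,47), J(d2,46), H(d4,42), E(d1,35), C(d2,30), A(d1,15)
B→slot 4; D→slot 5; I→slot 3; G→slot 2; F→slot 1; J skipped; H skipped; E skipped; C skipped; A skipped.
5 of 10 scheduled.

5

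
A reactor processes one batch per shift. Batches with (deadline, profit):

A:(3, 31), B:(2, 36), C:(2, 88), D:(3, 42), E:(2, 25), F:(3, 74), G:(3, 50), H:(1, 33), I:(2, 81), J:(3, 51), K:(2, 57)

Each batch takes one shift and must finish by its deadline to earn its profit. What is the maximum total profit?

243

Take jobs in profit order; each goes to the latest open slot no later than its deadline.
Profit order: C=88 I=81 F=74 K=57 J=51 G=50 D=42 B=36 H=33 A=31 E=25
Assign: C→slot 2, I→slot 1, F→slot 3, K skipped, J skipped, G skipped, D skipped, B skipped, H skipped, A skipped, E skipped.
Slots: [1:I] [2:C] [3:F]
Profit = 81 + 88 + 74 = 243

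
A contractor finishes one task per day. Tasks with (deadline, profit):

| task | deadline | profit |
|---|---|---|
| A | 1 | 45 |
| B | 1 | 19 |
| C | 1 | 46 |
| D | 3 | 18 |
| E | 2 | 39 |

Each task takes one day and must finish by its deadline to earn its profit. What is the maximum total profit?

By profit: C(d1,46), A(d1,45), E(d2,39), B(d1,19), D(d3,18)
C→slot 1; A skipped; E→slot 2; B skipped; D→slot 3.
Profit = 46 + 39 + 18 = 103

103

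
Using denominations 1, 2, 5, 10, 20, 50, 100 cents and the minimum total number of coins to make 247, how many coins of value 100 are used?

2

Greedy: take as many of the largest coin as possible, then repeat with the remainder.
247 − 2×100→47 − 2×20→7 − 1×5→2 − 1×2→0
Count of 100: 2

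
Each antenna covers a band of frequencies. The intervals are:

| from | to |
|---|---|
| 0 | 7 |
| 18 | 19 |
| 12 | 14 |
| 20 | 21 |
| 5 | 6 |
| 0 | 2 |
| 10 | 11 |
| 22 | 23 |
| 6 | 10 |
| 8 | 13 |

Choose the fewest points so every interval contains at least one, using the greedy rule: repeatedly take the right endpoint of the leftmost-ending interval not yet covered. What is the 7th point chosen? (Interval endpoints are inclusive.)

23

By right end: [0,2]  [5,6]  [0,7]  [6,10]  [10,11]  [8,13]  [12,14]  [18,19]  [20,21]  [22,23]
[0,2] uncovered → point at 2; [5,6] uncovered → point at 6; [10,11] uncovered → point at 11; [12,14] uncovered → point at 14; [18,19] uncovered → point at 19; [20,21] uncovered → point at 21; [22,23] uncovered → point at 23.
Points: 2, 6, 11, 14, 19, 21, 23 (7 total).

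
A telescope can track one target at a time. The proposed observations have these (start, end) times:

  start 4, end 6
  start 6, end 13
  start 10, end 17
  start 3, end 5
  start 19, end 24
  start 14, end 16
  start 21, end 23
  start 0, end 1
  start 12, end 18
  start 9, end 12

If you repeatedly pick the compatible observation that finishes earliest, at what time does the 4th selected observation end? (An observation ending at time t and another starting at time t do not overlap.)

Order by finish time; keep every interval that doesn't clash with the previous kept one.
By end time: (0,1), (3,5), (4,6), (9,12), (6,13), (14,16), (10,17), (12,18), (21,23), (19,24).
Pick (0,1); next start ≥ 1 → (3,5); next start ≥ 5 → (9,12); next start ≥ 12 → (14,16); next start ≥ 16 → (21,23).
Selected: (0,1) (3,5) (9,12) (14,16) (21,23)

16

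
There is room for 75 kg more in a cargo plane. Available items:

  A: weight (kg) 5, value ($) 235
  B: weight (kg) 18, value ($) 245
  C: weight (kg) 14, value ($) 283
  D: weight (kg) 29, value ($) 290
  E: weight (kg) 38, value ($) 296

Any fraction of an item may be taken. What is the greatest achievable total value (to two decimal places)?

Ratios (sorted): A 47.00, C 20.21, B 13.61, D 10.00, E 7.79
take A (5 @ 235); take C (14 @ 283); take B (18 @ 245); take D (29 @ 290); take 9/38 of E → 70.11. Capacity used 75/75.
Total value = 1123.11

1123.11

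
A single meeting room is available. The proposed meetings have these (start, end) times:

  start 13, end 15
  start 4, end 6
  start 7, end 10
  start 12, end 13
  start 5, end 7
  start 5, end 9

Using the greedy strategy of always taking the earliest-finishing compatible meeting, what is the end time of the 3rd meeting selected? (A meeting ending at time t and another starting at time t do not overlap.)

Sort by end time and greedily take each interval whose start is ≥ the last chosen end.
Sorted by end: (4,6)  (5,7)  (5,9)  (7,10)  (12,13)  (13,15)
take (4,6); skip (5,7); take (7,10); take (12,13); take (13,15).
Selected: (4,6) (7,10) (12,13) (13,15)

13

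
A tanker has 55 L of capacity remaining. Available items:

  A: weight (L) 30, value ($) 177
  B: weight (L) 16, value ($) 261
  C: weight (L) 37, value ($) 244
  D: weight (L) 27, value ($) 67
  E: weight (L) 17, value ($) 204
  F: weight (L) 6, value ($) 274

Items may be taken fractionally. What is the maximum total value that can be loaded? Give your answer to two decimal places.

Ratios (sorted): F 45.67, B 16.31, E 12.00, C 6.59, A 5.90, D 2.48
take F (6 @ 274); take B (16 @ 261); take E (17 @ 204); take 16/37 of C → 105.51. Capacity used 55/55.
Total value = 844.51

844.51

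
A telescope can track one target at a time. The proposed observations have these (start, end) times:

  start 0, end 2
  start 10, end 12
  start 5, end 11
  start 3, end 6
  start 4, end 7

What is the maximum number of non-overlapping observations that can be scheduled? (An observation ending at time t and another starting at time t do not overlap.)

Greedy by earliest finish: after sorting by end time, pick each interval compatible with the last pick.
Sorted by end: (0,2)  (3,6)  (4,7)  (5,11)  (10,12)
take (0,2); take (3,6); take (10,12).
Selected 3 observations.

3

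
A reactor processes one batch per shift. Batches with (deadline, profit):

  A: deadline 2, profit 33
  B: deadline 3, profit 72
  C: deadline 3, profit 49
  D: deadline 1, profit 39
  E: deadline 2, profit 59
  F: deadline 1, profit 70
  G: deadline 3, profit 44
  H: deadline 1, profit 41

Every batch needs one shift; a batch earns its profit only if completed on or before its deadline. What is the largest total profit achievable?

Profit order: B=72 F=70 E=59 C=49 G=44 H=41 D=39 A=33
Assign: B→slot 3, F→slot 1, E→slot 2, C skipped, G skipped, H skipped, D skipped, A skipped.
Slots: [1:F] [2:E] [3:B]
Profit = 70 + 59 + 72 = 201

201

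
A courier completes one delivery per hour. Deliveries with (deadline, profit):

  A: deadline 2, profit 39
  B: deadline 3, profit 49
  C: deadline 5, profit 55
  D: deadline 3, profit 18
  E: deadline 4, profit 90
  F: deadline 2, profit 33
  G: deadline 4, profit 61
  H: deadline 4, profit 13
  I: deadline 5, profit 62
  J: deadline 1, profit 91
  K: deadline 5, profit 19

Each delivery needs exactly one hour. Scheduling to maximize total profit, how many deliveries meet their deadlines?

5

Profit order: J=91 E=90 I=62 G=61 C=55 B=49 A=39 F=33 K=19 D=18 H=13
Assign: J→slot 1, E→slot 4, I→slot 5, G→slot 3, C→slot 2, B skipped, A skipped, F skipped, K skipped, D skipped, H skipped.
Slots: [1:J] [2:C] [3:G] [4:E] [5:I]
5 of 11 scheduled.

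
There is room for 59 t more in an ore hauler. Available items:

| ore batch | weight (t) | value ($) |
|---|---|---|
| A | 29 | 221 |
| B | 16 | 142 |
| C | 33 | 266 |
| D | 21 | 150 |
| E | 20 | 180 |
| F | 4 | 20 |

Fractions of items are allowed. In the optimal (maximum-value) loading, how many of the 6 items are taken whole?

2

Sort by value per unit weight and fill in that order.
Ratios (sorted): E 9.00, B 8.88, C 8.06, A 7.62, D 7.14, F 5.00
take E (20 @ 180); take B (16 @ 142); take 23/33 of C → 185.39. Capacity used 59/59.
2 item(s) taken whole; one partial (take 23/33 of C).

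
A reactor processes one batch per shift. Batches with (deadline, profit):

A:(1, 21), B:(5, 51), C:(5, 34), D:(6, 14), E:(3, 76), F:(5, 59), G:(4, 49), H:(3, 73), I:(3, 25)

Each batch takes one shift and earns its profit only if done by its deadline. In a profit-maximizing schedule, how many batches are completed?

Take jobs in profit order; each goes to the latest open slot no later than its deadline.
Profit order: E=76 H=73 F=59 B=51 G=49 C=34 I=25 A=21 D=14
Assign: E→slot 3, H→slot 2, F→slot 5, B→slot 4, G→slot 1, C skipped, I skipped, A skipped, D→slot 6.
Slots: [1:G] [2:H] [3:E] [4:B] [5:F] [6:D]
6 of 9 scheduled.

6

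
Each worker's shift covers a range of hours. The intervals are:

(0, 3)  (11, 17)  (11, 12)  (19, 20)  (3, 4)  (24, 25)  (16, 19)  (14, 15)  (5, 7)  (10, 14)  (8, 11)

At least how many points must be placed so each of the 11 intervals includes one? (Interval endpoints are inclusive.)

By right end: [0,3]  [3,4]  [5,7]  [8,11]  [11,12]  [10,14]  [14,15]  [11,17]  [16,19]  [19,20]  [24,25]
[0,3] uncovered → point at 3; [5,7] uncovered → point at 7; [8,11] uncovered → point at 11; [14,15] uncovered → point at 15; [16,19] uncovered → point at 19; [24,25] uncovered → point at 25.
Points: 3, 7, 11, 15, 19, 25 (6 total).

6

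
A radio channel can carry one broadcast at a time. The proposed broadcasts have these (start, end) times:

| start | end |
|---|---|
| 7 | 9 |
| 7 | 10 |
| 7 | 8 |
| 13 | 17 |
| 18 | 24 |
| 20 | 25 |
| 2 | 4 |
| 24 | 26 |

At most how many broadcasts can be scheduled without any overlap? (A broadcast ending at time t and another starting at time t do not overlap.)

By end time: (2,4), (7,8), (7,9), (7,10), (13,17), (18,24), (20,25), (24,26).
Pick (2,4); next start ≥ 4 → (7,8); next start ≥ 8 → (13,17); next start ≥ 17 → (18,24); next start ≥ 24 → (24,26).
Selected 5 broadcasts.

5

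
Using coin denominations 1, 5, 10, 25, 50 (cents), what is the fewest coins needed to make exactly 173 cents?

173 − 3×50→23 − 2×10→3 − 3×1→0
Total coins = 3 + 2 + 3 = 8

8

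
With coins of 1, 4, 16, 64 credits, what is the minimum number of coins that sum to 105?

6

105 = 1×64 + 2×16 + 2×4 + 1×1
Total coins = 1 + 2 + 2 + 1 = 6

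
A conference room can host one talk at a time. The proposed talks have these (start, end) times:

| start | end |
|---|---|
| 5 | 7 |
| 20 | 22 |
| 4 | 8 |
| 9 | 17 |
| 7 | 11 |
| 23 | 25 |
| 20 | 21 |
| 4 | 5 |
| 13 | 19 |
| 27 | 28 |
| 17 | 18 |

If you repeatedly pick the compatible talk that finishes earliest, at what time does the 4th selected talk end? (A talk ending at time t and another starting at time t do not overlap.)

18

By end time: (4,5), (5,7), (4,8), (7,11), (9,17), (17,18), (13,19), (20,21), (20,22), (23,25), (27,28).
Pick (4,5); next start ≥ 5 → (5,7); next start ≥ 7 → (7,11); next start ≥ 11 → (17,18); next start ≥ 18 → (20,21); next start ≥ 21 → (23,25); next start ≥ 25 → (27,28).
Selected: (4,5) (5,7) (7,11) (17,18) (20,21) (23,25) (27,28)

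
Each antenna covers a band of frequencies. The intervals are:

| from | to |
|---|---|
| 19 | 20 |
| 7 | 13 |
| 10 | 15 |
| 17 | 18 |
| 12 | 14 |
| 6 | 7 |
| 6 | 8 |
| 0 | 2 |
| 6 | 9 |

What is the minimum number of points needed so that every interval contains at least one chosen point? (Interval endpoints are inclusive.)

5

Sorted: [0,2] [6,7] [6,8] [6,9] [7,13] [12,14] [10,15] [17,18] [19,20]
{[0,2]} hit by 2; {[6,7],[6,8],[6,9],[7,13]} hit by 7; {[12,14],[10,15]} hit by 14; {[17,18]} hit by 18; {[19,20]} hit by 20.
Points: 2, 7, 14, 18, 20 (5 total).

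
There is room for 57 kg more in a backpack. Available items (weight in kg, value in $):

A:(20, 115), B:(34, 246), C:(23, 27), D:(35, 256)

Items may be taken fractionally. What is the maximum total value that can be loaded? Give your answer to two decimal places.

Sort by value per unit weight and fill in that order.
Order: D (256/35=7.31) > B (246/34=7.24) > A (115/20=5.75) > C (27/23=1.17)
Fill: take D (35 @ 256) → take 22/34 of B → 159.18; 57/57 used.
Total value = 415.18

415.18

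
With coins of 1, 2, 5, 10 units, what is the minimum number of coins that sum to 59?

59 = 5×10 + 1×5 + 2×2
Total coins = 5 + 1 + 2 = 8

8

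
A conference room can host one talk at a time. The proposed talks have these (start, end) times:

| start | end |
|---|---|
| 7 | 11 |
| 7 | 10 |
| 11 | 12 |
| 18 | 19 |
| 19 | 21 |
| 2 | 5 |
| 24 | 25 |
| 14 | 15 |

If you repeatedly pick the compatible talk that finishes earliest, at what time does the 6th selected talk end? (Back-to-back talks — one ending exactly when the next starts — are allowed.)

21

Sorted by end: (2,5)  (7,10)  (7,11)  (11,12)  (14,15)  (18,19)  (19,21)  (24,25)
take (2,5); take (7,10); take (11,12); take (14,15); take (18,19); take (19,21); take (24,25).
Selected: (2,5) (7,10) (11,12) (14,15) (18,19) (19,21) (24,25)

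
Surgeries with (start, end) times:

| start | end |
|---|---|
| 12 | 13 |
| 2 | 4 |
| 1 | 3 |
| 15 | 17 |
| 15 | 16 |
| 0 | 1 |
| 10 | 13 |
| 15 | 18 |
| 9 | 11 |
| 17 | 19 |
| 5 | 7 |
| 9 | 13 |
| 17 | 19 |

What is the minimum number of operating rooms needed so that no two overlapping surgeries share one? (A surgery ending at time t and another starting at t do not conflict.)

Count concurrent intervals with a sweep; the peak is the room count.
Events (time:±→running): 0:+→1 1:-→0 1:+→1 2:+→2 3:-→1 4:-→0 5:+→1 7:-→0 9:+→1 9:+→2 10:+→3 … peak 3.

3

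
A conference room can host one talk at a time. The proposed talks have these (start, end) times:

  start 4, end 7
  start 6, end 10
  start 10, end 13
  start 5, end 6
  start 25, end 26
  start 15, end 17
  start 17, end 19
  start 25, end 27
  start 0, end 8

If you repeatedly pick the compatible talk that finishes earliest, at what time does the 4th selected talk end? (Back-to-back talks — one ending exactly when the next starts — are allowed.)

Greedy by earliest finish: after sorting by end time, pick each interval compatible with the last pick.
Sorted by end: (5,6)  (4,7)  (0,8)  (6,10)  (10,13)  (15,17)  (17,19)  (25,26)  (25,27)
take (5,6); take (6,10); take (10,13); take (15,17); take (17,19); take (25,26).
Selected: (5,6) (6,10) (10,13) (15,17) (17,19) (25,26)

17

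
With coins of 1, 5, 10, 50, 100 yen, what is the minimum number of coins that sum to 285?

Greedy: take as many of the largest coin as possible, then repeat with the remainder.
285 − 2×100→85 − 1×50→35 − 3×10→5 − 1×5→0
Total coins = 2 + 1 + 3 + 1 = 7

7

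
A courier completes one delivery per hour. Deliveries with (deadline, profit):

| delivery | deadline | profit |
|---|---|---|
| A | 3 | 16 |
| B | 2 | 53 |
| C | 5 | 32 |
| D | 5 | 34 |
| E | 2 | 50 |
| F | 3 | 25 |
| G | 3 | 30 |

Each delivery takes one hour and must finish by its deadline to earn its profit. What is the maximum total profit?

199

By profit: B(d2,53), E(d2,50), D(d5,34), C(d5,32), G(d3,30), F(d3,25), A(d3,16)
B→slot 2; E→slot 1; D→slot 5; C→slot 4; G→slot 3; F skipped; A skipped.
Profit = 50 + 53 + 30 + 32 + 34 = 199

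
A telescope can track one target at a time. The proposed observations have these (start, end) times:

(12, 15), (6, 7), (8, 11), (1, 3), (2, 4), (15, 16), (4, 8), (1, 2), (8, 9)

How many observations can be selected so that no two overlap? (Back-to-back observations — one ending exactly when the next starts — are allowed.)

Greedy by earliest finish: after sorting by end time, pick each interval compatible with the last pick.
Sorted by end: (1,2)  (1,3)  (2,4)  (6,7)  (4,8)  (8,9)  (8,11)  (12,15)  (15,16)
take (1,2); take (2,4); take (6,7); skip (4,8); take (8,9); skip (8,11); take (12,15); take (15,16).
Selected 6 observations.

6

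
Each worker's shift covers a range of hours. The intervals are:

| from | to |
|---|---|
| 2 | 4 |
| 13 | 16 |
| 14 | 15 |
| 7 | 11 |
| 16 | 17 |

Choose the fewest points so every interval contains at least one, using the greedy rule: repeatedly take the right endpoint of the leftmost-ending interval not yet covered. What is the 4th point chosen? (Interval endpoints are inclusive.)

Sort by right endpoint; whenever an interval is uncovered, place a point at its right end.
By right end: [2,4]  [7,11]  [14,15]  [13,16]  [16,17]
[2,4] uncovered → point at 4; [7,11] uncovered → point at 11; [14,15] uncovered → point at 15; [16,17] uncovered → point at 17.
Points: 4, 11, 15, 17 (4 total).

17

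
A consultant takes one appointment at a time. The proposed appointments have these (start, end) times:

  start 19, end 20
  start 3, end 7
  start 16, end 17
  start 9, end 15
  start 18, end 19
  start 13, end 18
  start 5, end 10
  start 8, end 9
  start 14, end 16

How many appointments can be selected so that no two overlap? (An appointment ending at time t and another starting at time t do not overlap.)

6

Greedy by earliest finish: after sorting by end time, pick each interval compatible with the last pick.
Sorted by end: (3,7)  (8,9)  (5,10)  (9,15)  (14,16)  (16,17)  (13,18)  (18,19)  (19,20)
take (3,7); take (8,9); skip (5,10); take (9,15); take (16,17); take (18,19); take (19,20).
Selected 6 appointments.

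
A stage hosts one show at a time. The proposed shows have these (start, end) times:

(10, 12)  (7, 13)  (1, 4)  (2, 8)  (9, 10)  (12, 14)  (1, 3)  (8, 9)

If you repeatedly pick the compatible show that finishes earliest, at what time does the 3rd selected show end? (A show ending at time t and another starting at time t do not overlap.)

10

Greedy by earliest finish: after sorting by end time, pick each interval compatible with the last pick.
By end time: (1,3), (1,4), (2,8), (8,9), (9,10), (10,12), (7,13), (12,14).
Pick (1,3); next start ≥ 3 → (8,9); next start ≥ 9 → (9,10); next start ≥ 10 → (10,12); next start ≥ 12 → (12,14).
Selected: (1,3) (8,9) (9,10) (10,12) (12,14)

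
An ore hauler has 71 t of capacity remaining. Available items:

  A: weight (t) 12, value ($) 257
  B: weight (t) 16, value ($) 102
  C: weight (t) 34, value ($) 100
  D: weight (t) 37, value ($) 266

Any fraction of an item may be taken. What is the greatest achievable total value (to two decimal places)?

Order: A (257/12=21.42) > D (266/37=7.19) > B (102/16=6.38) > C (100/34=2.94)
Fill: take A (12 @ 257) → take D (37 @ 266) → take B (16 @ 102) → take 6/34 of C → 17.65; 71/71 used.
Total value = 642.65

642.65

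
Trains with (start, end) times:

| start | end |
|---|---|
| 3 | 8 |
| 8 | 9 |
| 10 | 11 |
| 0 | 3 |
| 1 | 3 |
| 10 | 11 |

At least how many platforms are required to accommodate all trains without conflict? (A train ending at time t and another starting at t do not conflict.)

2

starts: [0, 1, 3, 8, 10, 10]
ends:   [3, 3, 8, 9, 11, 11]
s0→1 s1→2  — peak 2.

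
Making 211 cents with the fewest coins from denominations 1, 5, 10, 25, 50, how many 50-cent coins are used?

4

211 = 4×50 + 1×10 + 1×1
Count of 50: 4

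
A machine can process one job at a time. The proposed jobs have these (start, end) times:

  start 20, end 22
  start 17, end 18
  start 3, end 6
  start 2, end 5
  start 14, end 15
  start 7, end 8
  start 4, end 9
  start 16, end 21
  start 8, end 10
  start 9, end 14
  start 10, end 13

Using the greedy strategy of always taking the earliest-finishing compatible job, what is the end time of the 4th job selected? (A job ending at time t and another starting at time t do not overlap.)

13

Order by finish time; keep every interval that doesn't clash with the previous kept one.
By end time: (2,5), (3,6), (7,8), (4,9), (8,10), (10,13), (9,14), (14,15), (17,18), (16,21), (20,22).
Pick (2,5); next start ≥ 5 → (7,8); next start ≥ 8 → (8,10); next start ≥ 10 → (10,13); next start ≥ 13 → (14,15); next start ≥ 15 → (17,18); next start ≥ 18 → (20,22).
Selected: (2,5) (7,8) (8,10) (10,13) (14,15) (17,18) (20,22)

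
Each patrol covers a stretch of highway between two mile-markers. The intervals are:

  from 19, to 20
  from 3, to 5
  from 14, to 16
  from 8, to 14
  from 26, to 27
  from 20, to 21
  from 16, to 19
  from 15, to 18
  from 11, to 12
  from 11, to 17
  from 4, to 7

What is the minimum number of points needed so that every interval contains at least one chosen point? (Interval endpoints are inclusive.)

5

By right end: [3,5]  [4,7]  [11,12]  [8,14]  [14,16]  [11,17]  [15,18]  [16,19]  [19,20]  [20,21]  [26,27]
[3,5] uncovered → point at 5; [11,12] uncovered → point at 12; [14,16] uncovered → point at 16; [19,20] uncovered → point at 20; [26,27] uncovered → point at 27.
Points: 5, 12, 16, 20, 27 (5 total).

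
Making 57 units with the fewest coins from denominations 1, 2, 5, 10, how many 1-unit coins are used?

57 − 5×10→7 − 1×5→2 − 1×2→0
Count of 1: 0

0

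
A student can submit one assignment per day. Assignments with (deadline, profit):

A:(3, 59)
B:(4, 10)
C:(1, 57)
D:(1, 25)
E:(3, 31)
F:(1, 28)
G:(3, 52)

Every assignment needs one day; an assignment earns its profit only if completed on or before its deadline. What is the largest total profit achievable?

Take jobs in profit order; each goes to the latest open slot no later than its deadline.
By profit: A(d3,59), C(d1,57), G(d3,52), E(d3,31), F(d1,28), D(d1,25), B(d4,10)
A→slot 3; C→slot 1; G→slot 2; E skipped; F skipped; D skipped; B→slot 4.
Profit = 57 + 52 + 59 + 10 = 178

178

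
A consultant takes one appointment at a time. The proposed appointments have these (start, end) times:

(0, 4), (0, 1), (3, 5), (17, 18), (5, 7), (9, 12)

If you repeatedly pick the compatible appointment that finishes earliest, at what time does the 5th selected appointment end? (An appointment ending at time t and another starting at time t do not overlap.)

Sort by end time and greedily take each interval whose start is ≥ the last chosen end.
By end time: (0,1), (0,4), (3,5), (5,7), (9,12), (17,18).
Pick (0,1); next start ≥ 1 → (3,5); next start ≥ 5 → (5,7); next start ≥ 7 → (9,12); next start ≥ 12 → (17,18).
Selected: (0,1) (3,5) (5,7) (9,12) (17,18)

18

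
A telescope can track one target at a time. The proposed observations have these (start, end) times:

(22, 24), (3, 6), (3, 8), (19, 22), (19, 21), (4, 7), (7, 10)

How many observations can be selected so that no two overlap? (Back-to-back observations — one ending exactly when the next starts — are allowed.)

4

Greedy by earliest finish: after sorting by end time, pick each interval compatible with the last pick.
Sorted by end: (3,6)  (4,7)  (3,8)  (7,10)  (19,21)  (19,22)  (22,24)
take (3,6); skip (4,7); skip (3,8); take (7,10); take (19,21); take (22,24).
Selected 4 observations.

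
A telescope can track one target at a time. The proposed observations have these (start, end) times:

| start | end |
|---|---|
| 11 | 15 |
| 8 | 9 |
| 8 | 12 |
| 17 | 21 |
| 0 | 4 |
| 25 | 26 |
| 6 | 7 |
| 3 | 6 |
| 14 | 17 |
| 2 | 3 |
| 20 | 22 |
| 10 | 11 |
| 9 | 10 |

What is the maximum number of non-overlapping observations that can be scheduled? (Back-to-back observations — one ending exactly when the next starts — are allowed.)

By end time: (2,3), (0,4), (3,6), (6,7), (8,9), (9,10), (10,11), (8,12), (11,15), (14,17), (17,21), (20,22), (25,26).
Pick (2,3); next start ≥ 3 → (3,6); next start ≥ 6 → (6,7); next start ≥ 7 → (8,9); next start ≥ 9 → (9,10); next start ≥ 10 → (10,11); next start ≥ 11 → (11,15); next start ≥ 15 → (17,21); next start ≥ 21 → (25,26).
Selected 9 observations.

9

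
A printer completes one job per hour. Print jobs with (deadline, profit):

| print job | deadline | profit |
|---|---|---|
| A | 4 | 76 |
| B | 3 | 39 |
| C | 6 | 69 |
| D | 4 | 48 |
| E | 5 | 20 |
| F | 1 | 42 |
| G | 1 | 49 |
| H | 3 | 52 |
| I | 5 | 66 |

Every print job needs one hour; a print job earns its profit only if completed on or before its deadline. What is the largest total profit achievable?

Sort by profit descending; place each in the latest free slot ≤ its deadline.
By profit: A(d4,76), C(d6,69), I(d5,66), H(d3,52), G(d1,49), D(d4,48), F(d1,42), B(d3,39), E(d5,20)
A→slot 4; C→slot 6; I→slot 5; H→slot 3; G→slot 1; D→slot 2; F skipped; B skipped; E skipped.
Profit = 49 + 48 + 52 + 76 + 66 + 69 = 360

360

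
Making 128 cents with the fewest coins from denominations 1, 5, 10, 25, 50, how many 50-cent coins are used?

2

Greedy: take as many of the largest coin as possible, then repeat with the remainder.
128 = 2×50 + 1×25 + 3×1
Count of 50: 2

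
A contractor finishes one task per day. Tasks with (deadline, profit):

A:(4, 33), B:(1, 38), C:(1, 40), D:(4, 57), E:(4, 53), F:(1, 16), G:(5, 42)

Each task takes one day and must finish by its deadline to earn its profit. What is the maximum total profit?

By profit: D(d4,57), E(d4,53), G(d5,42), C(d1,40), B(d1,38), A(d4,33), F(d1,16)
D→slot 4; E→slot 3; G→slot 5; C→slot 1; B skipped; A→slot 2; F skipped.
Profit = 40 + 33 + 53 + 57 + 42 = 225

225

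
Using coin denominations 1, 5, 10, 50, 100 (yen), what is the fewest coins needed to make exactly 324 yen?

9

324 = 3×100 + 2×10 + 4×1
Total coins = 3 + 2 + 4 = 9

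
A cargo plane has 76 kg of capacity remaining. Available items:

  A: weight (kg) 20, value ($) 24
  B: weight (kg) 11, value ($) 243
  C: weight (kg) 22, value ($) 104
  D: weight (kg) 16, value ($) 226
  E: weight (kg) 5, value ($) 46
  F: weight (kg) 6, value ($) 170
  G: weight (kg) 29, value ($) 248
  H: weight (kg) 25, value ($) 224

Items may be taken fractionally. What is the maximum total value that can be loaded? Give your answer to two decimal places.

1020.17

Greedy by value/weight ratio, highest first.
Order: F (170/6=28.33) > B (243/11=22.09) > D (226/16=14.12) > E (46/5=9.20) > H (224/25=8.96) > G (248/29=8.55) > C (104/22=4.73) > A (24/20=1.20)
Fill: take F (6 @ 170) → take B (11 @ 243) → take D (16 @ 226) → take E (5 @ 46) → take H (25 @ 224) → take 13/29 of G → 111.17; 76/76 used.
Total value = 1020.17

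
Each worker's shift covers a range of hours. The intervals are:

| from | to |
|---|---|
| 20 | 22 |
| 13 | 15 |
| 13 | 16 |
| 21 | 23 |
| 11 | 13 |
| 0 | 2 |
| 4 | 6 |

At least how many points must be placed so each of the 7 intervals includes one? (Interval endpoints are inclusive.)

Sorted: [0,2] [4,6] [11,13] [13,15] [13,16] [20,22] [21,23]
{[0,2]} hit by 2; {[4,6]} hit by 6; {[11,13],[13,15],[13,16]} hit by 13; {[20,22],[21,23]} hit by 22.
Points: 2, 6, 13, 22 (4 total).

4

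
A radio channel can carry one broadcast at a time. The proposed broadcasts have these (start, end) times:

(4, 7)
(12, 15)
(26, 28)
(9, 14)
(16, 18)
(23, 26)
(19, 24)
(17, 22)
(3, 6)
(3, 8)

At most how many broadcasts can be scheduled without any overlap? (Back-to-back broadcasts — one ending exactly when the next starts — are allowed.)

Sorted by end: (3,6)  (4,7)  (3,8)  (9,14)  (12,15)  (16,18)  (17,22)  (19,24)  (23,26)  (26,28)
take (3,6); take (9,14); skip (12,15); take (16,18); skip (17,22); take (19,24); take (26,28).
Selected 5 broadcasts.

5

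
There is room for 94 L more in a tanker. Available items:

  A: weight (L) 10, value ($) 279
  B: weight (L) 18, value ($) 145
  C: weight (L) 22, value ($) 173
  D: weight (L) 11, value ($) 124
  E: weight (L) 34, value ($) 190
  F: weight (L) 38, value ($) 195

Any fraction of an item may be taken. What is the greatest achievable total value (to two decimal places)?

905.41

Sort by value per unit weight and fill in that order.
Ratios (sorted): A 27.90, D 11.27, B 8.06, C 7.86, E 5.59, F 5.13
take A (10 @ 279); take D (11 @ 124); take B (18 @ 145); take C (22 @ 173); take 33/34 of E → 184.41. Capacity used 94/94.
Total value = 905.41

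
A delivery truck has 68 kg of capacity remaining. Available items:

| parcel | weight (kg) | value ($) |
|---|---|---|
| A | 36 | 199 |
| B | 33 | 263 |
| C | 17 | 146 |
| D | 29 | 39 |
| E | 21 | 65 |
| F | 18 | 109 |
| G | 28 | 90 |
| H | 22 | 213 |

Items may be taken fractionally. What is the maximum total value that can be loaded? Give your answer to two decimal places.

Greedy by value/weight ratio, highest first.
Order: H (213/22=9.68) > C (146/17=8.59) > B (263/33=7.97) > F (109/18=6.06) > A (199/36=5.53) > G (90/28=3.21) > E (65/21=3.10) > D (39/29=1.34)
Fill: take H (22 @ 213) → take C (17 @ 146) → take 29/33 of B → 231.12; 68/68 used.
Total value = 590.12

590.12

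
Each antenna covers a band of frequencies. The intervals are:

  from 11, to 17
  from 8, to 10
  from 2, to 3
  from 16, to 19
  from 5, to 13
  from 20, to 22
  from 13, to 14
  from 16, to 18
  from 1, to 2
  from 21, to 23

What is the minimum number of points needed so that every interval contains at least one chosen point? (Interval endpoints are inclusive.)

5

Process intervals by earliest right end; each time one isn't hit yet, stab at its right endpoint.
By right end: [1,2]  [2,3]  [8,10]  [5,13]  [13,14]  [11,17]  [16,18]  [16,19]  [20,22]  [21,23]
[1,2] uncovered → point at 2; [8,10] uncovered → point at 10; [13,14] uncovered → point at 14; [16,18] uncovered → point at 18; [20,22] uncovered → point at 22.
Points: 2, 10, 14, 18, 22 (5 total).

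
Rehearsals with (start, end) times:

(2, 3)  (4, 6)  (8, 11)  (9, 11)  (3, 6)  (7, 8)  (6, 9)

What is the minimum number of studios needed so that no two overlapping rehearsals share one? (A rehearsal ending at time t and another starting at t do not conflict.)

2

The answer is the maximum number of intervals overlapping at any instant.
Events (time:±→running): 2:+→1 3:-→0 3:+→1 4:+→2 … peak 2.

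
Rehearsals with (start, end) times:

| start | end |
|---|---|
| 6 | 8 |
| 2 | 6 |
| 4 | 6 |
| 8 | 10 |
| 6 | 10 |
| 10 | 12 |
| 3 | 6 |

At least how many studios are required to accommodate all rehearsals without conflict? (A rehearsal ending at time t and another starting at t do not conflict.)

3

The answer is the maximum number of intervals overlapping at any instant.
Events (time:±→running): 2:+→1 3:+→2 4:+→3 … peak 3.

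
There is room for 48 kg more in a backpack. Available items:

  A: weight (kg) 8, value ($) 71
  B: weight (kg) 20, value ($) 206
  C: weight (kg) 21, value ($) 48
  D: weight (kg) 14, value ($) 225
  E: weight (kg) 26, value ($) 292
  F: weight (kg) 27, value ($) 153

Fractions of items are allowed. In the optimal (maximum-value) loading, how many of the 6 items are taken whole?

2

Sort by value per unit weight and fill in that order.
Ratios (sorted): D 16.07, E 11.23, B 10.30, A 8.88, F 5.67, C 2.29
take D (14 @ 225); take E (26 @ 292); take 8/20 of B → 82.40. Capacity used 48/48.
2 item(s) taken whole; one partial (take 8/20 of B).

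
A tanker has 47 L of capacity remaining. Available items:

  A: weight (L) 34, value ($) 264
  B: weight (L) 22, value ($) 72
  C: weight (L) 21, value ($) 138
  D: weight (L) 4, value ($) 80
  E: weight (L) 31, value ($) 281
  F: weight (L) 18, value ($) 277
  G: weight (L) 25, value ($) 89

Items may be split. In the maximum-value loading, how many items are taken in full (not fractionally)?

2

Greedy by value/weight ratio, highest first.
Order: D (80/4=20.00) > F (277/18=15.39) > E (281/31=9.06) > A (264/34=7.76) > C (138/21=6.57) > G (89/25=3.56) > B (72/22=3.27)
Fill: take D (4 @ 80) → take F (18 @ 277) → take 25/31 of E → 226.61; 47/47 used.
2 item(s) taken whole; one partial (take 25/31 of E).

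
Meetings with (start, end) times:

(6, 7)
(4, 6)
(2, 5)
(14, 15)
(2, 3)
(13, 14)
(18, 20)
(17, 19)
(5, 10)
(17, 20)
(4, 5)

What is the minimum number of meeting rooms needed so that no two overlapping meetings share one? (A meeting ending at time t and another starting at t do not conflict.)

3

Count concurrent intervals with a sweep; the peak is the room count.
Events (time:±→running): 2:+→1 2:+→2 3:-→1 4:+→2 4:+→3 … peak 3.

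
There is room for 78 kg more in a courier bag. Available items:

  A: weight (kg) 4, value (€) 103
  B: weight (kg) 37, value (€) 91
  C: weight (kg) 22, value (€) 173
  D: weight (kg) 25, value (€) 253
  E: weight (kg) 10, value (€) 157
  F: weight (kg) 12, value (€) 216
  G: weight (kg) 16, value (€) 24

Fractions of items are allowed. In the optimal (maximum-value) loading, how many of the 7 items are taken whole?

Greedy by value/weight ratio, highest first.
Order: A (103/4=25.75) > F (216/12=18.00) > E (157/10=15.70) > D (253/25=10.12) > C (173/22=7.86) > B (91/37=2.46) > G (24/16=1.50)
Fill: take A (4 @ 103) → take F (12 @ 216) → take E (10 @ 157) → take D (25 @ 253) → take C (22 @ 173) → take 5/37 of B → 12.30; 78/78 used.
5 item(s) taken whole; one partial (take 5/37 of B).

5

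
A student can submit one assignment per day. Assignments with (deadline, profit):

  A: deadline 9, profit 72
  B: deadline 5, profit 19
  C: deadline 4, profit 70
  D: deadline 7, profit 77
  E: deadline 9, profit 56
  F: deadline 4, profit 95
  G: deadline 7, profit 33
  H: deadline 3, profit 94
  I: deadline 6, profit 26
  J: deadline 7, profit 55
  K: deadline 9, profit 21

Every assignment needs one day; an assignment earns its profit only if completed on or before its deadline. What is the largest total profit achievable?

Sort by profit descending; place each in the latest free slot ≤ its deadline.
Profit order: F=95 H=94 D=77 A=72 C=70 E=56 J=55 G=33 I=26 K=21 B=19
Assign: F→slot 4, H→slot 3, D→slot 7, A→slot 9, C→slot 2, E→slot 8, J→slot 6, G→slot 5, I→slot 1, K skipped, B skipped.
Slots: [1:I] [2:C] [3:H] [4:F] [5:G] [6:J] [7:D] [8:E] [9:A]
Profit = 26 + 70 + 94 + 95 + 33 + 55 + 77 + 56 + 72 = 578

578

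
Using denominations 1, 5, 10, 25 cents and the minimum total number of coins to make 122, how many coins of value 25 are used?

122 = 4×25 + 2×10 + 2×1
Count of 25: 4

4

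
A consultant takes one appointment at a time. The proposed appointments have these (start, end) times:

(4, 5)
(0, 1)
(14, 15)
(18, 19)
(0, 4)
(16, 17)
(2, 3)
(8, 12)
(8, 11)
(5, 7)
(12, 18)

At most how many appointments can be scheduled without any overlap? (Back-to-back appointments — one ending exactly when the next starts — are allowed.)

8

Sort by end time and greedily take each interval whose start is ≥ the last chosen end.
By end time: (0,1), (2,3), (0,4), (4,5), (5,7), (8,11), (8,12), (14,15), (16,17), (12,18), (18,19).
Pick (0,1); next start ≥ 1 → (2,3); next start ≥ 3 → (4,5); next start ≥ 5 → (5,7); next start ≥ 7 → (8,11); next start ≥ 11 → (14,15); next start ≥ 15 → (16,17); next start ≥ 17 → (18,19).
Selected 8 appointments.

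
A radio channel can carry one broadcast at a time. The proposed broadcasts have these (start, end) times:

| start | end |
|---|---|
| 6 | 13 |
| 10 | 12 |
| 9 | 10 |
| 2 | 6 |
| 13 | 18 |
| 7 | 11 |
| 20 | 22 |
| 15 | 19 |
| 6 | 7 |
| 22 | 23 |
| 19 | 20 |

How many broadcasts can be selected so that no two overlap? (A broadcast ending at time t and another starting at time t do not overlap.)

Sorted by end: (2,6)  (6,7)  (9,10)  (7,11)  (10,12)  (6,13)  (13,18)  (15,19)  (19,20)  (20,22)  (22,23)
take (2,6); take (6,7); take (9,10); skip (7,11); take (10,12); take (13,18); skip (15,19); take (19,20); take (20,22); take (22,23).
Selected 8 broadcasts.

8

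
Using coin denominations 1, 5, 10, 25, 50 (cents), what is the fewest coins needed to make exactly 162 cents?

162 = 3×50 + 1×10 + 2×1
Total coins = 3 + 1 + 2 = 6

6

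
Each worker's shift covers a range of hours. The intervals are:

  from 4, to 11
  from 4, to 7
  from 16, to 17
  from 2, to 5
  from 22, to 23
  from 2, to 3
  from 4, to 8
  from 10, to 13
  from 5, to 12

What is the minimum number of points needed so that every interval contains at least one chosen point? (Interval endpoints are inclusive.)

Sorted: [2,3] [2,5] [4,7] [4,8] [4,11] [5,12] [10,13] [16,17] [22,23]
{[2,3],[2,5]} hit by 3; {[4,7],[4,8],[4,11],[5,12]} hit by 7; {[10,13]} hit by 13; {[16,17]} hit by 17; {[22,23]} hit by 23.
Points: 3, 7, 13, 17, 23 (5 total).

5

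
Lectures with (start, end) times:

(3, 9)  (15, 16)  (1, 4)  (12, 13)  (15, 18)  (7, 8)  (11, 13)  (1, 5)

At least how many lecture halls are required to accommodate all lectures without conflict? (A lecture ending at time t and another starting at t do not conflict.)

Events (time:±→running): 1:+→1 1:+→2 3:+→3 … peak 3.

3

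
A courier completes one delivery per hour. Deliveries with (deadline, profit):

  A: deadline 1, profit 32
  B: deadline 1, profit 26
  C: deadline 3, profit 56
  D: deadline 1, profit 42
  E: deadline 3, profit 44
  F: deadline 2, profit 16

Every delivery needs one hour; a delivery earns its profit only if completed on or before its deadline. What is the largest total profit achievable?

142

Take jobs in profit order; each goes to the latest open slot no later than its deadline.
By profit: C(d3,56), E(d3,44), D(d1,42), A(d1,32), B(d1,26), F(d2,16)
C→slot 3; E→slot 2; D→slot 1; A skipped; B skipped; F skipped.
Profit = 42 + 44 + 56 = 142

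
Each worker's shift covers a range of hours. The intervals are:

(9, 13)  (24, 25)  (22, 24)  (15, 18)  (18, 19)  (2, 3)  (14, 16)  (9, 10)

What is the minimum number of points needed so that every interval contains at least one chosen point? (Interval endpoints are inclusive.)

5

Sort by right endpoint; whenever an interval is uncovered, place a point at its right end.
By right end: [2,3]  [9,10]  [9,13]  [14,16]  [15,18]  [18,19]  [22,24]  [24,25]
[2,3] uncovered → point at 3; [9,10] uncovered → point at 10; [14,16] uncovered → point at 16; [18,19] uncovered → point at 19; [22,24] uncovered → point at 24.
Points: 3, 10, 16, 19, 24 (5 total).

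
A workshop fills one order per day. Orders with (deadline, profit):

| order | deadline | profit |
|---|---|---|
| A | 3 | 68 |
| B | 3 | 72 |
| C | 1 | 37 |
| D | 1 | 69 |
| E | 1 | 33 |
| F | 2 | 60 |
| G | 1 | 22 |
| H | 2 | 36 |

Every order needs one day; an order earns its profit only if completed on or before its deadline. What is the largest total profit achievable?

209

Sort by profit descending; place each in the latest free slot ≤ its deadline.
Profit order: B=72 D=69 A=68 F=60 C=37 H=36 E=33 G=22
Assign: B→slot 3, D→slot 1, A→slot 2, F skipped, C skipped, H skipped, E skipped, G skipped.
Slots: [1:D] [2:A] [3:B]
Profit = 69 + 68 + 72 = 209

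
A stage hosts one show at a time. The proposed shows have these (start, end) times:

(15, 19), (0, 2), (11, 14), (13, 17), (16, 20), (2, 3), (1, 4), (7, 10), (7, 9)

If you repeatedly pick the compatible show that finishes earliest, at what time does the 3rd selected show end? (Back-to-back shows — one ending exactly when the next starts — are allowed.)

Sorted by end: (0,2)  (2,3)  (1,4)  (7,9)  (7,10)  (11,14)  (13,17)  (15,19)  (16,20)
take (0,2); take (2,3); skip (1,4); take (7,9); skip (7,10); take (11,14); skip (13,17); take (15,19).
Selected: (0,2) (2,3) (7,9) (11,14) (15,19)

9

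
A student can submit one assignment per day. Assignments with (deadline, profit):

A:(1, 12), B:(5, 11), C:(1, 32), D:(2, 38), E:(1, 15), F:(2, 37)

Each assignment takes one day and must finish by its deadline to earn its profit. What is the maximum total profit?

86

Take jobs in profit order; each goes to the latest open slot no later than its deadline.
Profit order: D=38 F=37 C=32 E=15 A=12 B=11
Assign: D→slot 2, F→slot 1, C skipped, E skipped, A skipped, B→slot 5.
Slots: [1:F] [2:D] [5:B]
Profit = 37 + 38 + 11 = 86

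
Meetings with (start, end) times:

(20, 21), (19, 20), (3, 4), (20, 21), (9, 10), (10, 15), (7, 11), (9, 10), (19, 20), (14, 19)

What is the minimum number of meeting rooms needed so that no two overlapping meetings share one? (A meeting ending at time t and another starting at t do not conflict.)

3

The answer is the maximum number of intervals overlapping at any instant.
Events (time:±→running): 3:+→1 4:-→0 7:+→1 9:+→2 9:+→3 … peak 3.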